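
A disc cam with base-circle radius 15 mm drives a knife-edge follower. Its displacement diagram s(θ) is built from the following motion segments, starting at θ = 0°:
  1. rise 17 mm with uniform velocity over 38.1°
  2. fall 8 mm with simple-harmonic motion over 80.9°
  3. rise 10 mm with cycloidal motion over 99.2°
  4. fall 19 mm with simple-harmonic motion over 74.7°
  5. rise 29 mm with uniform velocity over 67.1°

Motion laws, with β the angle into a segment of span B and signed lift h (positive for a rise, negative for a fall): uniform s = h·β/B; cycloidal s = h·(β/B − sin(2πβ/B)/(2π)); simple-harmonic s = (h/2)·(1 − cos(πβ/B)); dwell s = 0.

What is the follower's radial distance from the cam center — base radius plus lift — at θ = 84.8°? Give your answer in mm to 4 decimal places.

seg 1 [0°–38.1°] uniform, h=17: full span → s += 17 → s = 17.0000
seg 2 [38.1°–119°] simple-harmonic, h=-8: θ=84.8° here. β=46.7, B=80.9. -8/2·(1 − cos(π·0.5773)) = -4.9613 → s = 12.0387
radial distance = base radius + s = 15 + 12.0387 = 27.0387

27.0387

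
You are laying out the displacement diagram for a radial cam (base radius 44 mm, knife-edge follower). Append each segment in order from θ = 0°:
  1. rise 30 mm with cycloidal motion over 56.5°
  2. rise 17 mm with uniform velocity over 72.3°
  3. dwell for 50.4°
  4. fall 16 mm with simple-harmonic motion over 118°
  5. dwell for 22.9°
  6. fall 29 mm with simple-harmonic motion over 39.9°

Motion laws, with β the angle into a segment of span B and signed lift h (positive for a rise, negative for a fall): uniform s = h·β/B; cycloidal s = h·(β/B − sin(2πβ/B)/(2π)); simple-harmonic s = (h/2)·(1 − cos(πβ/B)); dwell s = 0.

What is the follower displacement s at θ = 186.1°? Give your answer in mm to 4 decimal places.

seg 1 [0°–56.5°] cycloidal, h=30: full span → s += 30 → s = 30.0000
seg 2 [56.5°–128.8°] uniform, h=17: full span → s += 17 → s = 47.0000
seg 3 [128.8°–179.2°] dwell: s stays 47.0000
seg 4 [179.2°–297.2°] simple-harmonic, h=-16: θ=186.1° here. β=6.9, B=118. -16/2·(1 − cos(π·0.0585)) = -0.1346 → s = 46.8654

46.8654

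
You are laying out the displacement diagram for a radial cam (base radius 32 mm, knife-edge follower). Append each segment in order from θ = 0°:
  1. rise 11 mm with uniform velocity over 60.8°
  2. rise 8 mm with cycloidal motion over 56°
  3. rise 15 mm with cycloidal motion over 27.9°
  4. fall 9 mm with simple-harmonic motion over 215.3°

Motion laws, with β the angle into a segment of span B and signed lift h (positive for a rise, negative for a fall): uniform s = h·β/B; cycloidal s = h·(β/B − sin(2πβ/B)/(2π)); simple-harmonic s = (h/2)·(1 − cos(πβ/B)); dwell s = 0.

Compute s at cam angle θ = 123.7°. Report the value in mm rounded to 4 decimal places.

seg 1 [0°–60.8°] uniform, h=11: full span → s += 11 → s = 11.0000
seg 2 [60.8°–116.8°] cycloidal, h=8: full span → s += 8 → s = 19.0000
seg 3 [116.8°–144.7°] cycloidal, h=15: θ=123.7° here. β=6.9, B=27.9. 15·(0.2473 − sin(2π·0.2473)/(2π)) = 1.3227 → s = 20.3227

20.3227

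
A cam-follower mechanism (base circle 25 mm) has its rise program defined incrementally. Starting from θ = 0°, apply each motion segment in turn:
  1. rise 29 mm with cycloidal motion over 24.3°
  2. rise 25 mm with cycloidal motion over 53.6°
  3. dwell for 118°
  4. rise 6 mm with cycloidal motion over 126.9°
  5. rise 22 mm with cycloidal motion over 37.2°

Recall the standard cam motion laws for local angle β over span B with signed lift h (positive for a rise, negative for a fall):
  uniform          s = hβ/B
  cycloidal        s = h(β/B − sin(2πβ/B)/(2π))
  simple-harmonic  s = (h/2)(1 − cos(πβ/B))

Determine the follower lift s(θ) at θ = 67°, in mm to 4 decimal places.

seg 1 [0°–24.3°] cycloidal, h=29: full span → s += 29 → s = 29.0000
seg 2 [24.3°–77.9°] cycloidal, h=25: θ=67° here. β=42.7, B=53.6. 25·(0.7966 − sin(2π·0.7966)/(2π)) = 23.7253 → s = 52.7253

52.7253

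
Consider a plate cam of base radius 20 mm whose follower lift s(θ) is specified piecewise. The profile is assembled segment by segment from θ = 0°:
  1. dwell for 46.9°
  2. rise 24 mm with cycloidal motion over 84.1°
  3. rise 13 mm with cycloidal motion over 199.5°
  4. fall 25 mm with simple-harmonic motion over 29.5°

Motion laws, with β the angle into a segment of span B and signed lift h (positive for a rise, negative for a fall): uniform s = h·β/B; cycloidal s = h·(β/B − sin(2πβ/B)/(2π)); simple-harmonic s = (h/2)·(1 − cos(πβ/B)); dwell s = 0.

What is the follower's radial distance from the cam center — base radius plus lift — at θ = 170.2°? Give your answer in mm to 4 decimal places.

seg 1 [0°–46.9°] dwell: s stays 0.0000
seg 2 [46.9°–131°] cycloidal, h=24: full span → s += 24 → s = 24.0000
seg 3 [131°–330.5°] cycloidal, h=13: θ=170.2° here. β=39.2, B=199.5. 13·(0.1965 − sin(2π·0.1965)/(2π)) = 0.6012 → s = 24.6012
radial distance = base radius + s = 20 + 24.6012 = 44.6012

44.6012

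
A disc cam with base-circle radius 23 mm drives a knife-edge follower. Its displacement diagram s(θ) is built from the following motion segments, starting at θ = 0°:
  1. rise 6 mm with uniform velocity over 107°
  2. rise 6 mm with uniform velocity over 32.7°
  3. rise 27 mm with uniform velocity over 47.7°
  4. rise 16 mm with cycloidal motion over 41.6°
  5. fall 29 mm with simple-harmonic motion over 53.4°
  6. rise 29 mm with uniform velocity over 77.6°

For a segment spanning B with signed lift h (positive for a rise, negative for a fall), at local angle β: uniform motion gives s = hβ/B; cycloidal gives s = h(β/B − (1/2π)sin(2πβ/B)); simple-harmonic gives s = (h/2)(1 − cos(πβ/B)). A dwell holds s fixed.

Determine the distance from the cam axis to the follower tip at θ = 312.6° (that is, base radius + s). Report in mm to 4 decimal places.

seg 1 [0°–107°] uniform, h=6: full span → s += 6 → s = 6.0000
seg 2 [107°–139.7°] uniform, h=6: full span → s += 6 → s = 12.0000
seg 3 [139.7°–187.4°] uniform, h=27: full span → s += 27 → s = 39.0000
seg 4 [187.4°–229°] cycloidal, h=16: full span → s += 16 → s = 55.0000
seg 5 [229°–282.4°] simple-harmonic, h=-29: full span → s += -29 → s = 26.0000
seg 6 [282.4°–360°] uniform, h=29: θ=312.6° here. β=30.2, B=77.6. 29·30.2/77.6 = 11.2861 → s = 37.2861
radial distance = base radius + s = 23 + 37.2861 = 60.2861

60.2861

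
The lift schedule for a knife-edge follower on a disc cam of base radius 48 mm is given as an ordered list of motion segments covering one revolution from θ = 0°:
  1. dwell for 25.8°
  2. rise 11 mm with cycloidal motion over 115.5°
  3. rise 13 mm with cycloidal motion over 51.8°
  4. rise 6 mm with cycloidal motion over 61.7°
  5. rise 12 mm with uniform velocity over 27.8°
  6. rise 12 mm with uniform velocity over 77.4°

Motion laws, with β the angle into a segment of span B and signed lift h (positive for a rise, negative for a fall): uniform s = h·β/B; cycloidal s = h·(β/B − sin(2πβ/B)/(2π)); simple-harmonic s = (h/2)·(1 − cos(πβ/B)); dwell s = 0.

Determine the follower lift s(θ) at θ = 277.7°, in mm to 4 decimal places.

seg 1 [0°–25.8°] dwell: s stays 0.0000
seg 2 [25.8°–141.3°] cycloidal, h=11: full span → s += 11 → s = 11.0000
seg 3 [141.3°–193.1°] cycloidal, h=13: full span → s += 13 → s = 24.0000
seg 4 [193.1°–254.8°] cycloidal, h=6: full span → s += 6 → s = 30.0000
seg 5 [254.8°–282.6°] uniform, h=12: θ=277.7° here. β=22.9, B=27.8. 12·22.9/27.8 = 9.8849 → s = 39.8849

39.8849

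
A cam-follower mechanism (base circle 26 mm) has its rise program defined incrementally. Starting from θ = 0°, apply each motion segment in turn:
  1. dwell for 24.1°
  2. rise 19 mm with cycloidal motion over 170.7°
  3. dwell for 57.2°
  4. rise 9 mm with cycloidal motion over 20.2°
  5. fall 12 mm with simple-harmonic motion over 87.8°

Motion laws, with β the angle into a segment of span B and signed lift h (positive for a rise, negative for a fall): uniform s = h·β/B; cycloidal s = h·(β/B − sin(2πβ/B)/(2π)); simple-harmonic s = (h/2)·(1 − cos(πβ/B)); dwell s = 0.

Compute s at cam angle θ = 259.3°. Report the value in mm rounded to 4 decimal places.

seg 1 [0°–24.1°] dwell: s stays 0.0000
seg 2 [24.1°–194.8°] cycloidal, h=19: full span → s += 19 → s = 19.0000
seg 3 [194.8°–252°] dwell: s stays 19.0000
seg 4 [252°–272.2°] cycloidal, h=9: θ=259.3° here. β=7.3, B=20.2. 9·(0.3614 − sin(2π·0.3614)/(2π)) = 2.1568 → s = 21.1568

21.1568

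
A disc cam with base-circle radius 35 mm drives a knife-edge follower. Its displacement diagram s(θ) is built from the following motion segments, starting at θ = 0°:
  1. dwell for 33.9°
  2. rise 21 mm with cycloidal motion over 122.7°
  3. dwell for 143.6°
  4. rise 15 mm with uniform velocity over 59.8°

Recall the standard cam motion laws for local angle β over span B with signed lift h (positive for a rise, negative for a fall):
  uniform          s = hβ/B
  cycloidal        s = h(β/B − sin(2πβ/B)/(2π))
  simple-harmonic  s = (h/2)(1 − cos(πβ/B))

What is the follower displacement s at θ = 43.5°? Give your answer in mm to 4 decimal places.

seg 1 [0°–33.9°] dwell: s stays 0.0000
seg 2 [33.9°–156.6°] cycloidal, h=21: θ=43.5° here. β=9.6, B=122.7. 21·(0.0782 − sin(2π·0.0782)/(2π)) = 0.0654 → s = 0.0654

0.0654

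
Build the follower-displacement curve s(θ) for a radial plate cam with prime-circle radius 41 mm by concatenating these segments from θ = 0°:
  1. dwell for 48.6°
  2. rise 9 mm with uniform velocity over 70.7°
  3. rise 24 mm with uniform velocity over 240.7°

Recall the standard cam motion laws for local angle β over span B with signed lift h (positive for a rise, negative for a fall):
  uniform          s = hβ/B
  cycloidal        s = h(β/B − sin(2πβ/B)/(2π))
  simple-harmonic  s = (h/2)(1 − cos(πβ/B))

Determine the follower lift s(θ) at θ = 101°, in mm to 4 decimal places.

seg 1 [0°–48.6°] dwell: s stays 0.0000
seg 2 [48.6°–119.3°] uniform, h=9: θ=101° here. β=52.4, B=70.7. 9·52.4/70.7 = 6.6704 → s = 6.6704

6.6704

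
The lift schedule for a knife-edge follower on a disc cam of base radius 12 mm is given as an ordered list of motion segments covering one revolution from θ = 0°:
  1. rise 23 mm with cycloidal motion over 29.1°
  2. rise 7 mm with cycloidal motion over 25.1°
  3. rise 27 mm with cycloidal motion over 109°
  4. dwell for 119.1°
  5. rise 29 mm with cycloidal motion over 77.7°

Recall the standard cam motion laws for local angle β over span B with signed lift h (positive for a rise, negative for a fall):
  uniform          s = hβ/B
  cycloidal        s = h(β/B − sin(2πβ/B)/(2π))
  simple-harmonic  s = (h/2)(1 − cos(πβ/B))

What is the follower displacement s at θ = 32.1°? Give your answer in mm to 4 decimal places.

seg 1 [0°–29.1°] cycloidal, h=23: full span → s += 23 → s = 23.0000
seg 2 [29.1°–54.2°] cycloidal, h=7: θ=32.1° here. β=3, B=25.1. 7·(0.1195 − sin(2π·0.1195)/(2π)) = 0.0765 → s = 23.0765

23.0765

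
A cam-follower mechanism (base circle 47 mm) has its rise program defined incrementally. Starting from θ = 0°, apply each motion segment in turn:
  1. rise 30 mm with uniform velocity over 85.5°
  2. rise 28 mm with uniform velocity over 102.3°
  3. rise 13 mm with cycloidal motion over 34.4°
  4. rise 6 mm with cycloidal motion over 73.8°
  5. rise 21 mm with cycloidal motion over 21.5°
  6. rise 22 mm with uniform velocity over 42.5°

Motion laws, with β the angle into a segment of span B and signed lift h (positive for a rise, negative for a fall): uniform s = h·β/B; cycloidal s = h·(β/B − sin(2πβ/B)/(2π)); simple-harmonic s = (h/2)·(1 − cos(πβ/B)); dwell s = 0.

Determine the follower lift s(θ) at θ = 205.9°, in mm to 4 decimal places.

seg 1 [0°–85.5°] uniform, h=30: full span → s += 30 → s = 30.0000
seg 2 [85.5°–187.8°] uniform, h=28: full span → s += 28 → s = 58.0000
seg 3 [187.8°–222.2°] cycloidal, h=13: θ=205.9° here. β=18.1, B=34.4. 13·(0.5262 − sin(2π·0.5262)/(2π)) = 7.1787 → s = 65.1787

65.1787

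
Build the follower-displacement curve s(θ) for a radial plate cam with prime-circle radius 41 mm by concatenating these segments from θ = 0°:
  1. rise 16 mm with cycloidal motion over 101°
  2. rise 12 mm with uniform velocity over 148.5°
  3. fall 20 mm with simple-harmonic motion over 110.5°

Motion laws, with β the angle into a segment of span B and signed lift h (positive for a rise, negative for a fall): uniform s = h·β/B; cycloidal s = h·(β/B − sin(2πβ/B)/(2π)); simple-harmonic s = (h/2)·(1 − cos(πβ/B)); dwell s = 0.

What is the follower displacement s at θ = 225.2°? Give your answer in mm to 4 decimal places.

seg 1 [0°–101°] cycloidal, h=16: full span → s += 16 → s = 16.0000
seg 2 [101°–249.5°] uniform, h=12: θ=225.2° here. β=124.2, B=148.5. 12·124.2/148.5 = 10.0364 → s = 26.0364

26.0364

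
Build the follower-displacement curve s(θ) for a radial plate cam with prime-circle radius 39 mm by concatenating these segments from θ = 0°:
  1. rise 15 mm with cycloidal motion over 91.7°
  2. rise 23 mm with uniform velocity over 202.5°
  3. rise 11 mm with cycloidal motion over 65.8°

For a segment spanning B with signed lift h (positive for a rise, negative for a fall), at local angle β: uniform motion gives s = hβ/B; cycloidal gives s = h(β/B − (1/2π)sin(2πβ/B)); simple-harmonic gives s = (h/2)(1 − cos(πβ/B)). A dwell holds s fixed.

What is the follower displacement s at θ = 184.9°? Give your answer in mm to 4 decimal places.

seg 1 [0°–91.7°] cycloidal, h=15: full span → s += 15 → s = 15.0000
seg 2 [91.7°–294.2°] uniform, h=23: θ=184.9° here. β=93.2, B=202.5. 23·93.2/202.5 = 10.5857 → s = 25.5857

25.5857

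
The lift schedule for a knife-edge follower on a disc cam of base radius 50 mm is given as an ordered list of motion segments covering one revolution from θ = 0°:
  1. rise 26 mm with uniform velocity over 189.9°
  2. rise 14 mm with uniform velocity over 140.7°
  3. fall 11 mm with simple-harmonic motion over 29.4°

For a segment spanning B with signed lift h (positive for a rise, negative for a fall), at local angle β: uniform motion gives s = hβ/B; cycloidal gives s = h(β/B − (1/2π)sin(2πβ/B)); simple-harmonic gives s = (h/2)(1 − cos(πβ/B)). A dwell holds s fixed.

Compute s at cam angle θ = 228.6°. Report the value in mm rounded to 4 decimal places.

seg 1 [0°–189.9°] uniform, h=26: full span → s += 26 → s = 26.0000
seg 2 [189.9°–330.6°] uniform, h=14: θ=228.6° here. β=38.7, B=140.7. 14·38.7/140.7 = 3.8507 → s = 29.8507

29.8507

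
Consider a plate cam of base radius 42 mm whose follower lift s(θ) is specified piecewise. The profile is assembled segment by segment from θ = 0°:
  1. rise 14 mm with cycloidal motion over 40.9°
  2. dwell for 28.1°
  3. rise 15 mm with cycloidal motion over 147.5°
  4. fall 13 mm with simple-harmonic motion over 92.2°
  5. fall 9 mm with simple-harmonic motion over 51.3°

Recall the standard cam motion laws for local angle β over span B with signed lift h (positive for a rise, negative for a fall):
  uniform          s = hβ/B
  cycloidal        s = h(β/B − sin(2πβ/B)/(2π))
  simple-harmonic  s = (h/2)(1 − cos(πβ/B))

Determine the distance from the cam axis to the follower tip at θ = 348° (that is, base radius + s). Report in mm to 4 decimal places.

seg 1 [0°–40.9°] cycloidal, h=14: full span → s += 14 → s = 14.0000
seg 2 [40.9°–69°] dwell: s stays 14.0000
seg 3 [69°–216.5°] cycloidal, h=15: full span → s += 15 → s = 29.0000
seg 4 [216.5°–308.7°] simple-harmonic, h=-13: full span → s += -13 → s = 16.0000
seg 5 [308.7°–360°] simple-harmonic, h=-9: θ=348° here. β=39.3, B=51.3. -9/2·(1 − cos(π·0.7661)) = -7.8386 → s = 8.1614
radial distance = base radius + s = 42 + 8.1614 = 50.1614

50.1614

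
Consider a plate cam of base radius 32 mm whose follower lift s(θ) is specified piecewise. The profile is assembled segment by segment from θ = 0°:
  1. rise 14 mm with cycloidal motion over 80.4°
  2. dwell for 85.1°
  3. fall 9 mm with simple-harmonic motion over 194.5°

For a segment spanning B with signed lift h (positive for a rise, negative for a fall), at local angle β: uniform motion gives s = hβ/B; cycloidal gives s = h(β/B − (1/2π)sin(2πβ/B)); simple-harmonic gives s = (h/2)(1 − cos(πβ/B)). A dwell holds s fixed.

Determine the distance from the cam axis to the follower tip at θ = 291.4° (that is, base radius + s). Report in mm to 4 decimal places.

seg 1 [0°–80.4°] cycloidal, h=14: full span → s += 14 → s = 14.0000
seg 2 [80.4°–165.5°] dwell: s stays 14.0000
seg 3 [165.5°–360°] simple-harmonic, h=-9: θ=291.4° here. β=125.9, B=194.5. -9/2·(1 − cos(π·0.6473)) = -6.5089 → s = 7.4911
radial distance = base radius + s = 32 + 7.4911 = 39.4911

39.4911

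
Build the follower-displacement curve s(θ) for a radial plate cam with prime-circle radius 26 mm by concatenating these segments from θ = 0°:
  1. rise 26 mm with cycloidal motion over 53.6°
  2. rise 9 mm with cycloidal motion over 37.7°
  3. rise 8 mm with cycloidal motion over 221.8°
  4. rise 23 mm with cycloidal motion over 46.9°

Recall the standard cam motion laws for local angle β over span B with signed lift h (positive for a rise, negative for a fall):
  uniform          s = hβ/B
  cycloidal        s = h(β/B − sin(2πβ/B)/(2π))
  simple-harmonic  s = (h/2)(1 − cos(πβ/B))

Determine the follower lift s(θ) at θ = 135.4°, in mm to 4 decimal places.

seg 1 [0°–53.6°] cycloidal, h=26: full span → s += 26 → s = 26.0000
seg 2 [53.6°–91.3°] cycloidal, h=9: full span → s += 9 → s = 35.0000
seg 3 [91.3°–313.1°] cycloidal, h=8: θ=135.4° here. β=44.1, B=221.8. 8·(0.1988 − sin(2π·0.1988)/(2π)) = 0.3826 → s = 35.3826

35.3826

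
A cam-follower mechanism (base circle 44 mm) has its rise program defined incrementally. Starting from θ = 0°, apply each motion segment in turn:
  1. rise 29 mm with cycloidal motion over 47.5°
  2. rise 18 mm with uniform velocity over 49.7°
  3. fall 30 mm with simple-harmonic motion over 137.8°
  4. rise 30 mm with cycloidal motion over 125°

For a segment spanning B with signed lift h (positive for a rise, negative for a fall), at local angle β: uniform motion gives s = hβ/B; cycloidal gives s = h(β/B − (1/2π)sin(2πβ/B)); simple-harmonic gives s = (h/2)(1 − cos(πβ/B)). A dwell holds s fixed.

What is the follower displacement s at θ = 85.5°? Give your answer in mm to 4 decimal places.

seg 1 [0°–47.5°] cycloidal, h=29: full span → s += 29 → s = 29.0000
seg 2 [47.5°–97.2°] uniform, h=18: θ=85.5° here. β=38, B=49.7. 18·38/49.7 = 13.7626 → s = 42.7626

42.7626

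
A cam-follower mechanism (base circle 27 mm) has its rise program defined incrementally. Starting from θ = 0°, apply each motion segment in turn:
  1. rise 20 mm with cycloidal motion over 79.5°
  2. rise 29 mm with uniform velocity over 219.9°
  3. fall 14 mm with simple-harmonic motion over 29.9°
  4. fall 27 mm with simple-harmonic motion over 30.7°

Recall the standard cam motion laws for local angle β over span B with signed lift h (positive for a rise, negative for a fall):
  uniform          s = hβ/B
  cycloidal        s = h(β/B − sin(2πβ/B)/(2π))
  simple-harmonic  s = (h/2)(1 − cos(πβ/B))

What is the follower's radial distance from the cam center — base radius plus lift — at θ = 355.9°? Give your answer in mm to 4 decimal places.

seg 1 [0°–79.5°] cycloidal, h=20: full span → s += 20 → s = 20.0000
seg 2 [79.5°–299.4°] uniform, h=29: full span → s += 29 → s = 49.0000
seg 3 [299.4°–329.3°] simple-harmonic, h=-14: full span → s += -14 → s = 35.0000
seg 4 [329.3°–360°] simple-harmonic, h=-27: θ=355.9° here. β=26.6, B=30.7. -27/2·(1 − cos(π·0.8664)) = -25.8291 → s = 9.1709
radial distance = base radius + s = 27 + 9.1709 = 36.1709

36.1709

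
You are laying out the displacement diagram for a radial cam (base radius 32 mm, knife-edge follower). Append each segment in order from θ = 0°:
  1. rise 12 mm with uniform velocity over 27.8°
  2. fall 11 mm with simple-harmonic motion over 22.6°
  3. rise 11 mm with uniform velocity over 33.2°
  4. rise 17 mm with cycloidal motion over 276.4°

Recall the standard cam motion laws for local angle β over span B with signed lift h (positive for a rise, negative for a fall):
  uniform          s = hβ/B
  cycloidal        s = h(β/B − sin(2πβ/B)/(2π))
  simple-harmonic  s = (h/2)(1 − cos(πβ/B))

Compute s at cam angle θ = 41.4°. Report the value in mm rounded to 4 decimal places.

seg 1 [0°–27.8°] uniform, h=12: full span → s += 12 → s = 12.0000
seg 2 [27.8°–50.4°] simple-harmonic, h=-11: θ=41.4° here. β=13.6, B=22.6. -11/2·(1 − cos(π·0.6018)) = -7.2287 → s = 4.7713

4.7713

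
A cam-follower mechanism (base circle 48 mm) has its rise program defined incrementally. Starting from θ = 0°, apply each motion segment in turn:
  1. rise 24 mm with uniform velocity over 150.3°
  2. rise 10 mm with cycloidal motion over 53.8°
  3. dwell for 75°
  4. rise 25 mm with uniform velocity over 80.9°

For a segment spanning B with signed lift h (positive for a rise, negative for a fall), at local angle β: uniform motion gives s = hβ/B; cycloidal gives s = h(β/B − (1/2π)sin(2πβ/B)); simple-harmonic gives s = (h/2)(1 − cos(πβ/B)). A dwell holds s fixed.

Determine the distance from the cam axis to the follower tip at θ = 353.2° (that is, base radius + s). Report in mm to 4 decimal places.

seg 1 [0°–150.3°] uniform, h=24: full span → s += 24 → s = 24.0000
seg 2 [150.3°–204.1°] cycloidal, h=10: full span → s += 10 → s = 34.0000
seg 3 [204.1°–279.1°] dwell: s stays 34.0000
seg 4 [279.1°–360°] uniform, h=25: θ=353.2° here. β=74.1, B=80.9. 25·74.1/80.9 = 22.8986 → s = 56.8986
radial distance = base radius + s = 48 + 56.8986 = 104.8986

104.8986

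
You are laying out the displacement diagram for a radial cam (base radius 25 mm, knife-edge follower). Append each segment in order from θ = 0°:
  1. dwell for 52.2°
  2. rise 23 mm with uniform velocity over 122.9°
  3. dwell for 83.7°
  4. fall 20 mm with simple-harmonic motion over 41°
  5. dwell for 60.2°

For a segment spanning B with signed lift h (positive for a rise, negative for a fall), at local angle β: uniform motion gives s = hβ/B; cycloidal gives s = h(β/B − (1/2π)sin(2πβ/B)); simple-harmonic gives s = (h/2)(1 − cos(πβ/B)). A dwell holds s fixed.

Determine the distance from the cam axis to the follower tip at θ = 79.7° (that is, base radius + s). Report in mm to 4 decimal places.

seg 1 [0°–52.2°] dwell: s stays 0.0000
seg 2 [52.2°–175.1°] uniform, h=23: θ=79.7° here. β=27.5, B=122.9. 23·27.5/122.9 = 5.1465 → s = 5.1465
radial distance = base radius + s = 25 + 5.1465 = 30.1465

30.1465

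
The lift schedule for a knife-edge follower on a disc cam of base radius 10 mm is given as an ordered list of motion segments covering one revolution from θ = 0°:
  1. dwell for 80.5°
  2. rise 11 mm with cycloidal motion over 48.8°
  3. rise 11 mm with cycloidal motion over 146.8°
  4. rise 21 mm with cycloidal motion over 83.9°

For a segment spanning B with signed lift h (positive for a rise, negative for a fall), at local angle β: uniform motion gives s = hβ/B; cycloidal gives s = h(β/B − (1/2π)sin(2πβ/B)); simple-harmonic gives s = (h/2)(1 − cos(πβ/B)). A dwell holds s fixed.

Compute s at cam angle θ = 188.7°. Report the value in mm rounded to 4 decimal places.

seg 1 [0°–80.5°] dwell: s stays 0.0000
seg 2 [80.5°–129.3°] cycloidal, h=11: full span → s += 11 → s = 11.0000
seg 3 [129.3°–276.1°] cycloidal, h=11: θ=188.7° here. β=59.4, B=146.8. 11·(0.4046 − sin(2π·0.4046)/(2π)) = 3.4636 → s = 14.4636

14.4636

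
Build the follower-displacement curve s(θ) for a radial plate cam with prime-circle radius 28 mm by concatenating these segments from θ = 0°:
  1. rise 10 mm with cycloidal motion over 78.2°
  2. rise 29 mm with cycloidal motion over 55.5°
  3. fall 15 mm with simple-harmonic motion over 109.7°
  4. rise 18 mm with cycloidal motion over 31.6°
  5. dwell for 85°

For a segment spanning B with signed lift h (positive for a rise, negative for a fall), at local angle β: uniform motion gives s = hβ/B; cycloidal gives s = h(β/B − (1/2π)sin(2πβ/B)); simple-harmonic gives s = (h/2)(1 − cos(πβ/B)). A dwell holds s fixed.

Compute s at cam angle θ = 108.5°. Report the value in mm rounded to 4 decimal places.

seg 1 [0°–78.2°] cycloidal, h=10: full span → s += 10 → s = 10.0000
seg 2 [78.2°–133.7°] cycloidal, h=29: θ=108.5° here. β=30.3, B=55.5. 29·(0.5459 − sin(2π·0.5459)/(2π)) = 17.1464 → s = 27.1464

27.1464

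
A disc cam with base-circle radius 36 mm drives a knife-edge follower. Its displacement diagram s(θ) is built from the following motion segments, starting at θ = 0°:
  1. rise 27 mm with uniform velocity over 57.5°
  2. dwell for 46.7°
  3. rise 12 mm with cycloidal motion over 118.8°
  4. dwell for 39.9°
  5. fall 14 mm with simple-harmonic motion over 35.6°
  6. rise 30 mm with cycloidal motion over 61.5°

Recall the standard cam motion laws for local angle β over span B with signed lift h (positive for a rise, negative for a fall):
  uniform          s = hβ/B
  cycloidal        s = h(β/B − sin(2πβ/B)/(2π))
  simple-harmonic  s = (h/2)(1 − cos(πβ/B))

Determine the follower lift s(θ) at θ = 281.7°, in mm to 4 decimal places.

seg 1 [0°–57.5°] uniform, h=27: full span → s += 27 → s = 27.0000
seg 2 [57.5°–104.2°] dwell: s stays 27.0000
seg 3 [104.2°–223°] cycloidal, h=12: full span → s += 12 → s = 39.0000
seg 4 [223°–262.9°] dwell: s stays 39.0000
seg 5 [262.9°–298.5°] simple-harmonic, h=-14: θ=281.7° here. β=18.8, B=35.6. -14/2·(1 − cos(π·0.5281)) = -7.6169 → s = 31.3831

31.3831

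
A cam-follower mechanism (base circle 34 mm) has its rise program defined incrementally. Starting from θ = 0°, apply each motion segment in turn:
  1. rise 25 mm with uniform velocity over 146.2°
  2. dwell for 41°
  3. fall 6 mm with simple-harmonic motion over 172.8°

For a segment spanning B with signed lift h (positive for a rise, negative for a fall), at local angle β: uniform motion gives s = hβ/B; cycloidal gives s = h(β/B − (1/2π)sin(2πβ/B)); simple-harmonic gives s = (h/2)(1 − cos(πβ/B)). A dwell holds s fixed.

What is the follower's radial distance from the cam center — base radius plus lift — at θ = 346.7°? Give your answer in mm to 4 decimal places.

seg 1 [0°–146.2°] uniform, h=25: full span → s += 25 → s = 25.0000
seg 2 [146.2°–187.2°] dwell: s stays 25.0000
seg 3 [187.2°–360°] simple-harmonic, h=-6: θ=346.7° here. β=159.5, B=172.8. -6/2·(1 − cos(π·0.9230)) = -5.9127 → s = 19.0873
radial distance = base radius + s = 34 + 19.0873 = 53.0873

53.0873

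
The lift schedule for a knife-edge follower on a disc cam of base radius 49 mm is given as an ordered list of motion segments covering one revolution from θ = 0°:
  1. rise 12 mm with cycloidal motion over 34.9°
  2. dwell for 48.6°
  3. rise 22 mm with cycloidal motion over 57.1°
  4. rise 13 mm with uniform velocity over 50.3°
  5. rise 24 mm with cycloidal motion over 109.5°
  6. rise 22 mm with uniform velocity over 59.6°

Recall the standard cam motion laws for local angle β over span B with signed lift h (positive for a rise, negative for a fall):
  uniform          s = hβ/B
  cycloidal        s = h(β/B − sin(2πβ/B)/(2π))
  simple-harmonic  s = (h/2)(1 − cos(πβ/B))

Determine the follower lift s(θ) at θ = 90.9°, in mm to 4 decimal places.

seg 1 [0°–34.9°] cycloidal, h=12: full span → s += 12 → s = 12.0000
seg 2 [34.9°–83.5°] dwell: s stays 12.0000
seg 3 [83.5°–140.6°] cycloidal, h=22: θ=90.9° here. β=7.4, B=57.1. 22·(0.1296 − sin(2π·0.1296)/(2π)) = 0.3048 → s = 12.3048

12.3048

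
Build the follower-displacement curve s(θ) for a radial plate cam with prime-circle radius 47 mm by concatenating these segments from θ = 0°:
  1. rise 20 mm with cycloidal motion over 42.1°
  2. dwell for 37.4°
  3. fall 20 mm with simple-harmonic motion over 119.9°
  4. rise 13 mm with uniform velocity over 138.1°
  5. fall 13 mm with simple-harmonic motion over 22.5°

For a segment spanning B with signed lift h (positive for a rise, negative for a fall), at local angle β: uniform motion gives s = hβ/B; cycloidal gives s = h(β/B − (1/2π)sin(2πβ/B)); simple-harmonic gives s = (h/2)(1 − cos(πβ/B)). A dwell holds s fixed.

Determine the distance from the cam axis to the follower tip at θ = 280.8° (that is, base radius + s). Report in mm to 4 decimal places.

seg 1 [0°–42.1°] cycloidal, h=20: full span → s += 20 → s = 20.0000
seg 2 [42.1°–79.5°] dwell: s stays 20.0000
seg 3 [79.5°–199.4°] simple-harmonic, h=-20: full span → s += -20 → s = 0.0000
seg 4 [199.4°–337.5°] uniform, h=13: θ=280.8° here. β=81.4, B=138.1. 13·81.4/138.1 = 7.6626 → s = 7.6626
radial distance = base radius + s = 47 + 7.6626 = 54.6626

54.6626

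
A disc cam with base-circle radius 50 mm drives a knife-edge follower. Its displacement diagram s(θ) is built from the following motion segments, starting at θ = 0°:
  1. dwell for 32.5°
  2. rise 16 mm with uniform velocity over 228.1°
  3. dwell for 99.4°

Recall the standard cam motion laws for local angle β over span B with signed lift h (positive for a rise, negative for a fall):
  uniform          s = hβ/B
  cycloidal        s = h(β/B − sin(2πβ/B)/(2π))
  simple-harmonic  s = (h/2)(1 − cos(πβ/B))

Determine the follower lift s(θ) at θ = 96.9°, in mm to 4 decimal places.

seg 1 [0°–32.5°] dwell: s stays 0.0000
seg 2 [32.5°–260.6°] uniform, h=16: θ=96.9° here. β=64.4, B=228.1. 16·64.4/228.1 = 4.5173 → s = 4.5173

4.5173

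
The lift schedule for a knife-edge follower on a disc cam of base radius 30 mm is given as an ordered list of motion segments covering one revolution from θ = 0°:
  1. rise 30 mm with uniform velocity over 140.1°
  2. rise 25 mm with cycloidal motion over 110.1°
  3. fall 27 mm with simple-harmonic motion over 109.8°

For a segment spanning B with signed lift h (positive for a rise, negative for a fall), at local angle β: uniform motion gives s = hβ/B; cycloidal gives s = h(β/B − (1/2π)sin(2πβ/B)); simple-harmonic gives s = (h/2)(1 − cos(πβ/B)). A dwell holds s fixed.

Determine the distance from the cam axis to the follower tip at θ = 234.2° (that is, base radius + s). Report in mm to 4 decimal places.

seg 1 [0°–140.1°] uniform, h=30: full span → s += 30 → s = 30.0000
seg 2 [140.1°–250.2°] cycloidal, h=25: θ=234.2° here. β=94.1, B=110.1. 25·(0.8547 − sin(2π·0.8547)/(2π)) = 24.5158 → s = 54.5158
radial distance = base radius + s = 30 + 54.5158 = 84.5158

84.5158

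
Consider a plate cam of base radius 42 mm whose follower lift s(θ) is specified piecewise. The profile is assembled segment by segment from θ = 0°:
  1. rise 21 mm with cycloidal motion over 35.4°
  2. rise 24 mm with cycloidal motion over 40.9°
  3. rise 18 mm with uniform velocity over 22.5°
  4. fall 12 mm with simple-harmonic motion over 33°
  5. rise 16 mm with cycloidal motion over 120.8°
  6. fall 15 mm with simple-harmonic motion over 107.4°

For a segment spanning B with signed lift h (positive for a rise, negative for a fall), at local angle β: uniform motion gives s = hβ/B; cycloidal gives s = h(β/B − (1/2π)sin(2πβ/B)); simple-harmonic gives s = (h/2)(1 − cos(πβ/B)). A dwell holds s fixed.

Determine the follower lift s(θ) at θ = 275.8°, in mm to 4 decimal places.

seg 1 [0°–35.4°] cycloidal, h=21: full span → s += 21 → s = 21.0000
seg 2 [35.4°–76.3°] cycloidal, h=24: full span → s += 24 → s = 45.0000
seg 3 [76.3°–98.8°] uniform, h=18: full span → s += 18 → s = 63.0000
seg 4 [98.8°–131.8°] simple-harmonic, h=-12: full span → s += -12 → s = 51.0000
seg 5 [131.8°–252.6°] cycloidal, h=16: full span → s += 16 → s = 67.0000
seg 6 [252.6°–360°] simple-harmonic, h=-15: θ=275.8° here. β=23.2, B=107.4. -15/2·(1 − cos(π·0.2160)) = -1.6618 → s = 65.3382

65.3382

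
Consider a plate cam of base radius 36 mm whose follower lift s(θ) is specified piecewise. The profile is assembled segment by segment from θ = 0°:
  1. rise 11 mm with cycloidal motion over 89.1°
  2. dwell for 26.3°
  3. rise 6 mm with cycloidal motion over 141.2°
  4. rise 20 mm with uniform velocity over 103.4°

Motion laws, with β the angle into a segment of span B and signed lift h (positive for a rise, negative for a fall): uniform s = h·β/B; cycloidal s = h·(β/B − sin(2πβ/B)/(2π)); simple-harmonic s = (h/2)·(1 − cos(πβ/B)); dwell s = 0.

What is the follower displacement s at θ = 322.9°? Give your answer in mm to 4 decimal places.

seg 1 [0°–89.1°] cycloidal, h=11: full span → s += 11 → s = 11.0000
seg 2 [89.1°–115.4°] dwell: s stays 11.0000
seg 3 [115.4°–256.6°] cycloidal, h=6: full span → s += 6 → s = 17.0000
seg 4 [256.6°–360°] uniform, h=20: θ=322.9° here. β=66.3, B=103.4. 20·66.3/103.4 = 12.8240 → s = 29.8240

29.8240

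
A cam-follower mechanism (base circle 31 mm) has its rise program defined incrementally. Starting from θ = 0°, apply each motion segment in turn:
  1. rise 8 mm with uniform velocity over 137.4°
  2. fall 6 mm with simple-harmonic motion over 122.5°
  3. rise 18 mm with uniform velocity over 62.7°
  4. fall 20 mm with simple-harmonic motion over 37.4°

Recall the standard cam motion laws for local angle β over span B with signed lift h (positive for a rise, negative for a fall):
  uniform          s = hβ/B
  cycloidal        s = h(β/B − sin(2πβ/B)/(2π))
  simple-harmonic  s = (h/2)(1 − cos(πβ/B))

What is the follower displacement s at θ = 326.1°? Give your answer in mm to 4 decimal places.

seg 1 [0°–137.4°] uniform, h=8: full span → s += 8 → s = 8.0000
seg 2 [137.4°–259.9°] simple-harmonic, h=-6: full span → s += -6 → s = 2.0000
seg 3 [259.9°–322.6°] uniform, h=18: full span → s += 18 → s = 20.0000
seg 4 [322.6°–360°] simple-harmonic, h=-20: θ=326.1° here. β=3.5, B=37.4. -20/2·(1 − cos(π·0.0936)) = -0.4291 → s = 19.5709

19.5709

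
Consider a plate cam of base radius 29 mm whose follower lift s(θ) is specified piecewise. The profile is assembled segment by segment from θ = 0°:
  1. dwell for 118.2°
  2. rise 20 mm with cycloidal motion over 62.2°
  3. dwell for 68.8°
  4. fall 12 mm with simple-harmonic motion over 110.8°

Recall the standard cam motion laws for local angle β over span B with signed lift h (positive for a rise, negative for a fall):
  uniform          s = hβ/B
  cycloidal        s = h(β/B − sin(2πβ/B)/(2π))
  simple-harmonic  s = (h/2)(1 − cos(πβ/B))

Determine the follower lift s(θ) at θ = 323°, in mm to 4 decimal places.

seg 1 [0°–118.2°] dwell: s stays 0.0000
seg 2 [118.2°–180.4°] cycloidal, h=20: full span → s += 20 → s = 20.0000
seg 3 [180.4°–249.2°] dwell: s stays 20.0000
seg 4 [249.2°–360°] simple-harmonic, h=-12: θ=323° here. β=73.8, B=110.8. -12/2·(1 − cos(π·0.6661)) = -8.9902 → s = 11.0098

11.0098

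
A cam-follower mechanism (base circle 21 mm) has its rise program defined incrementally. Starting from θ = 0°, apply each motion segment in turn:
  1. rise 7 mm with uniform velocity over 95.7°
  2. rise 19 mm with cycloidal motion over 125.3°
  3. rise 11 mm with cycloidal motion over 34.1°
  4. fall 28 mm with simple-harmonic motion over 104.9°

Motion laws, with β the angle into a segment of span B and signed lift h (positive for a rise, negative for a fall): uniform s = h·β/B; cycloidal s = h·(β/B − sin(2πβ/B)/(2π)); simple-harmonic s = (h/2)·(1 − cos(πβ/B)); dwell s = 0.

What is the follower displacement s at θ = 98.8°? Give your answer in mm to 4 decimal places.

seg 1 [0°–95.7°] uniform, h=7: full span → s += 7 → s = 7.0000
seg 2 [95.7°–221°] cycloidal, h=19: θ=98.8° here. β=3.1, B=125.3. 19·(0.0247 − sin(2π·0.0247)/(2π)) = 0.0019 → s = 7.0019

7.0019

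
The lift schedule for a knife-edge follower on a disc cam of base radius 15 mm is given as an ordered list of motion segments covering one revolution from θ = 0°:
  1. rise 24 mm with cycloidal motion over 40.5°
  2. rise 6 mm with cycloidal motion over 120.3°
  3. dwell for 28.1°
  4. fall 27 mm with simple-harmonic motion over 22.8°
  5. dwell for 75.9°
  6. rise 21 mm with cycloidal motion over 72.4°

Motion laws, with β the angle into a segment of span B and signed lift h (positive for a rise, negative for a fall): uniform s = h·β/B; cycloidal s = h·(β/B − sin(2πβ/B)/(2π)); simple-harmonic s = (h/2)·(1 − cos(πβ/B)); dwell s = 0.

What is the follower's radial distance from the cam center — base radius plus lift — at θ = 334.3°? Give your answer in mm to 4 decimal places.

seg 1 [0°–40.5°] cycloidal, h=24: full span → s += 24 → s = 24.0000
seg 2 [40.5°–160.8°] cycloidal, h=6: full span → s += 6 → s = 30.0000
seg 3 [160.8°–188.9°] dwell: s stays 30.0000
seg 4 [188.9°–211.7°] simple-harmonic, h=-27: full span → s += -27 → s = 3.0000
seg 5 [211.7°–287.6°] dwell: s stays 3.0000
seg 6 [287.6°–360°] cycloidal, h=21: θ=334.3° here. β=46.7, B=72.4. 21·(0.6450 − sin(2π·0.6450)/(2π)) = 16.1868 → s = 19.1868
radial distance = base radius + s = 15 + 19.1868 = 34.1868

34.1868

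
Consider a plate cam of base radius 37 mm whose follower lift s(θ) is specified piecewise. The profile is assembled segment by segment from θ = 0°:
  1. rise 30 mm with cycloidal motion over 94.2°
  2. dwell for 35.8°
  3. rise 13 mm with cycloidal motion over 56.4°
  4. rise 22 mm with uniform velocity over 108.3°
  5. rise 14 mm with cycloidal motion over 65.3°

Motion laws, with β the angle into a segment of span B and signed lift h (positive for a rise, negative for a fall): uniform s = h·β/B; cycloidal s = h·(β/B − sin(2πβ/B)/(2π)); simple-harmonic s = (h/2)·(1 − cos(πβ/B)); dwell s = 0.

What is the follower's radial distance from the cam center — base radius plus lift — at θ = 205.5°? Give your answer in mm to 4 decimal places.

seg 1 [0°–94.2°] cycloidal, h=30: full span → s += 30 → s = 30.0000
seg 2 [94.2°–130°] dwell: s stays 30.0000
seg 3 [130°–186.4°] cycloidal, h=13: full span → s += 13 → s = 43.0000
seg 4 [186.4°–294.7°] uniform, h=22: θ=205.5° here. β=19.1, B=108.3. 22·19.1/108.3 = 3.8800 → s = 46.8800
radial distance = base radius + s = 37 + 46.8800 = 83.8800

83.8800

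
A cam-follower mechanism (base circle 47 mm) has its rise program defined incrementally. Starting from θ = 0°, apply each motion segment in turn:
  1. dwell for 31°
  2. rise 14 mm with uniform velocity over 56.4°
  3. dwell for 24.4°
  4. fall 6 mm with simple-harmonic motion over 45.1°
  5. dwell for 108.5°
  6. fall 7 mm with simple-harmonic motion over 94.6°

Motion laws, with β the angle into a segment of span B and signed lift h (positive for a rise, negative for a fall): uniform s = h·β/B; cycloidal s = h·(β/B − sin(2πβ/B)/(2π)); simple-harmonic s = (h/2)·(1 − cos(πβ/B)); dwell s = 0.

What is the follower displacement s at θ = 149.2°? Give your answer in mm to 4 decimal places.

seg 1 [0°–31°] dwell: s stays 0.0000
seg 2 [31°–87.4°] uniform, h=14: full span → s += 14 → s = 14.0000
seg 3 [87.4°–111.8°] dwell: s stays 14.0000
seg 4 [111.8°–156.9°] simple-harmonic, h=-6: θ=149.2° here. β=37.4, B=45.1. -6/2·(1 − cos(π·0.8293)) = -5.5787 → s = 8.4213

8.4213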